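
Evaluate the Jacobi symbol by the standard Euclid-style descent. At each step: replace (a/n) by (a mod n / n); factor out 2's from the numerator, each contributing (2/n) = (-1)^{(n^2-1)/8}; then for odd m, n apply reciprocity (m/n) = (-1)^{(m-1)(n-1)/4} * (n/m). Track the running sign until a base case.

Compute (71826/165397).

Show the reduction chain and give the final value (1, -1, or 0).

-1

factor out 2^1: 71826 = 2^1·35913; with 165397 mod 8 = 5, (2/165397) = -1; sign now -1; continue with (35913/165397)
flip (35913/165397) -> (165397/35913): both odd, 35913 mod 4 = 1, 165397 mod 4 = 1, so the flip contributes +1; sign now -1
(165397/35913): 165397 mod 35913 = 21745, so (165397/35913) = (21745/35913)
flip (21745/35913) -> (35913/21745): both odd, 21745 mod 4 = 1, 35913 mod 4 = 1, so the flip contributes +1; sign now -1
(35913/21745): 35913 mod 21745 = 14168, so (35913/21745) = (14168/21745)
factor out 2^3: 14168 = 2^3·1771; with 21745 mod 8 = 1, (2/21745) = +1; sign now -1; continue with (1771/21745)
flip (1771/21745) -> (21745/1771): both odd, 1771 mod 4 = 3, 21745 mod 4 = 1, so the flip contributes +1; sign now -1
(21745/1771): 21745 mod 1771 = 493, so (21745/1771) = (493/1771)
flip (493/1771) -> (1771/493): both odd, 493 mod 4 = 1, 1771 mod 4 = 3, so the flip contributes +1; sign now -1
(1771/493): 1771 mod 493 = 292, so (1771/493) = (292/493)
factor out 2^2: 292 = 2^2·73; with 493 mod 8 = 5, (2/493) = -1; sign now -1; continue with (73/493)
flip (73/493) -> (493/73): both odd, 73 mod 4 = 1, 493 mod 4 = 1, so the flip contributes +1; sign now -1
(493/73): 493 mod 73 = 55, so (493/73) = (55/73)
flip (55/73) -> (73/55): both odd, 55 mod 4 = 3, 73 mod 4 = 1, so the flip contributes +1; sign now -1
(73/55): 73 mod 55 = 18, so (73/55) = (18/55)
factor out 2^1: 18 = 2^1·9; with 55 mod 8 = 7, (2/55) = +1; sign now -1; continue with (9/55)
flip (9/55) -> (55/9): both odd, 9 mod 4 = 1, 55 mod 4 = 3, so the flip contributes +1; sign now -1
(55/9): 55 mod 9 = 1, so (55/9) = (1/9)
reached (1/9) = 1, so the symbol is -1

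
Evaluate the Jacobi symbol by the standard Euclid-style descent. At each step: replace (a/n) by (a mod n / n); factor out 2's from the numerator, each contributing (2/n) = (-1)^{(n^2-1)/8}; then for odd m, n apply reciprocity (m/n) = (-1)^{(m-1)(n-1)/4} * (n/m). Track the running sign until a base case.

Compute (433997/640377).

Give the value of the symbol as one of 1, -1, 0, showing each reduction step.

1

flip (433997/640377) -> (640377/433997): both odd, 433997 mod 4 = 1, 640377 mod 4 = 1, so the flip contributes +1; sign now +1
(640377/433997): 640377 mod 433997 = 206380, so (640377/433997) = (206380/433997)
factor out 2^2: 206380 = 2^2·51595; with 433997 mod 8 = 5, (2/433997) = -1; sign now +1; continue with (51595/433997)
flip (51595/433997) -> (433997/51595): both odd, 51595 mod 4 = 3, 433997 mod 4 = 1, so the flip contributes +1; sign now +1
(433997/51595): 433997 mod 51595 = 21237, so (433997/51595) = (21237/51595)
flip (21237/51595) -> (51595/21237): both odd, 21237 mod 4 = 1, 51595 mod 4 = 3, so the flip contributes +1; sign now +1
(51595/21237): 51595 mod 21237 = 9121, so (51595/21237) = (9121/21237)
flip (9121/21237) -> (21237/9121): both odd, 9121 mod 4 = 1, 21237 mod 4 = 1, so the flip contributes +1; sign now +1
(21237/9121): 21237 mod 9121 = 2995, so (21237/9121) = (2995/9121)
flip (2995/9121) -> (9121/2995): both odd, 2995 mod 4 = 3, 9121 mod 4 = 1, so the flip contributes +1; sign now +1
(9121/2995): 9121 mod 2995 = 136, so (9121/2995) = (136/2995)
factor out 2^3: 136 = 2^3·17; with 2995 mod 8 = 3, (2/2995) = -1; sign now -1; continue with (17/2995)
flip (17/2995) -> (2995/17): both odd, 17 mod 4 = 1, 2995 mod 4 = 3, so the flip contributes +1; sign now -1
(2995/17): 2995 mod 17 = 3, so (2995/17) = (3/17)
flip (3/17) -> (17/3): both odd, 3 mod 4 = 3, 17 mod 4 = 1, so the flip contributes +1; sign now -1
(17/3): 17 mod 3 = 2, so (17/3) = (2/3)
factor out 2^1: 2 = 2^1·1; with 3 mod 8 = 3, (2/3) = -1; sign now +1; continue with (1/3)
reached (1/3) = 1, so the symbol is +1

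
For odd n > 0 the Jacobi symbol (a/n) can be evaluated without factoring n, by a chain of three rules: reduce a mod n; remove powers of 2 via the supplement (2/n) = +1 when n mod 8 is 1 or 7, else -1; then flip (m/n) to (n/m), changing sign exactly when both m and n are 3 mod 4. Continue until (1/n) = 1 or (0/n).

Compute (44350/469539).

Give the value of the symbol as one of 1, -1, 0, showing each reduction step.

-1

44350 = 2^1·22175; (2/469539) = -1 since 469539 mod 8 = 3, so (44350/469539) = (-1)^1·(22175/469539); sign now -1
reciprocity: (22175/469539) = -1·(469539/22175) since 22175 mod 4 = 3, 469539 mod 4 = 3; sign now +1
(469539/22175) = (3864/22175)   [reduce mod 22175]
3864 = 2^3·483; (2/22175) = +1 since 22175 mod 8 = 7, so (3864/22175) = (+1)^3·(483/22175); sign now +1
reciprocity: (483/22175) = -1·(22175/483) since 483 mod 4 = 3, 22175 mod 4 = 3; sign now -1
(22175/483) = (440/483)   [reduce mod 483]
440 = 2^3·55; (2/483) = -1 since 483 mod 8 = 3, so (440/483) = (-1)^3·(55/483); sign now +1
reciprocity: (55/483) = -1·(483/55) since 55 mod 4 = 3, 483 mod 4 = 3; sign now -1
(483/55) = (43/55)   [reduce mod 55]
reciprocity: (43/55) = -1·(55/43) since 43 mod 4 = 3, 55 mod 4 = 3; sign now +1
(55/43) = (12/43)   [reduce mod 43]
12 = 2^2·3; (2/43) = -1 since 43 mod 8 = 3, so (12/43) = (-1)^2·(3/43); sign now +1
reciprocity: (3/43) = -1·(43/3) since 3 mod 4 = 3, 43 mod 4 = 3; sign now -1
(43/3) = (1/3)   [reduce mod 3]
(1/3) = 1; final value = sign = -1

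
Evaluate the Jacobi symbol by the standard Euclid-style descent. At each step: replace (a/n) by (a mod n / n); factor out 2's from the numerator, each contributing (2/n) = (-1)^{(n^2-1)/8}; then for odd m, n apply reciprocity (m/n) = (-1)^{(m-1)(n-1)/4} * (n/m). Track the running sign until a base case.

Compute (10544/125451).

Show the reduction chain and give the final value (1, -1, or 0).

factor out 2^4: 10544 = 2^4·659; with 125451 mod 8 = 3, (2/125451) = -1; sign now +1; continue with (659/125451)
flip (659/125451) -> (125451/659): both odd, 659 mod 4 = 3, 125451 mod 4 = 3, so the flip contributes -1; sign now -1
(125451/659): 125451 mod 659 = 241, so (125451/659) = (241/659)
flip (241/659) -> (659/241): both odd, 241 mod 4 = 1, 659 mod 4 = 3, so the flip contributes +1; sign now -1
(659/241): 659 mod 241 = 177, so (659/241) = (177/241)
flip (177/241) -> (241/177): both odd, 177 mod 4 = 1, 241 mod 4 = 1, so the flip contributes +1; sign now -1
(241/177): 241 mod 177 = 64, so (241/177) = (64/177)
factor out 2^6: 64 = 2^6·1; with 177 mod 8 = 1, (2/177) = +1; sign now -1; continue with (1/177)
reached (1/177) = 1, so the symbol is -1

-1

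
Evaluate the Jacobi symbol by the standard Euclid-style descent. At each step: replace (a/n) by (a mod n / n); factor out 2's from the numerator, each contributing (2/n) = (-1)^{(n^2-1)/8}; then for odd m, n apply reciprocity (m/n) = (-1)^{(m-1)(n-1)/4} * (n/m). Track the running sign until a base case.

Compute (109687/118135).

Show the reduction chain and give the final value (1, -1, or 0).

1

flip (109687/118135) -> (118135/109687): both odd, 109687 mod 4 = 3, 118135 mod 4 = 3, so the flip contributes -1; sign now -1
(118135/109687): 118135 mod 109687 = 8448, so (118135/109687) = (8448/109687)
factor out 2^8: 8448 = 2^8·33; with 109687 mod 8 = 7, (2/109687) = +1; sign now -1; continue with (33/109687)
flip (33/109687) -> (109687/33): both odd, 33 mod 4 = 1, 109687 mod 4 = 3, so the flip contributes +1; sign now -1
(109687/33): 109687 mod 33 = 28, so (109687/33) = (28/33)
factor out 2^2: 28 = 2^2·7; with 33 mod 8 = 1, (2/33) = +1; sign now -1; continue with (7/33)
flip (7/33) -> (33/7): both odd, 7 mod 4 = 3, 33 mod 4 = 1, so the flip contributes +1; sign now -1
(33/7): 33 mod 7 = 5, so (33/7) = (5/7)
flip (5/7) -> (7/5): both odd, 5 mod 4 = 1, 7 mod 4 = 3, so the flip contributes +1; sign now -1
(7/5): 7 mod 5 = 2, so (7/5) = (2/5)
factor out 2^1: 2 = 2^1·1; with 5 mod 8 = 5, (2/5) = -1; sign now +1; continue with (1/5)
reached (1/5) = 1, so the symbol is +1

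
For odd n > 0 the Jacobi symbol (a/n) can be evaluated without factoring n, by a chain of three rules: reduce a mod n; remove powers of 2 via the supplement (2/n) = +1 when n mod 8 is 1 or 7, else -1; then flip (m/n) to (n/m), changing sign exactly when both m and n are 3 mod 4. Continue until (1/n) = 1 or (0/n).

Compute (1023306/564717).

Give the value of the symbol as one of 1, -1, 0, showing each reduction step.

(1023306/564717): 1023306 mod 564717 = 458589, so (1023306/564717) = (458589/564717)
flip (458589/564717) -> (564717/458589): both odd, 458589 mod 4 = 1, 564717 mod 4 = 1, so the flip contributes +1; sign now +1
(564717/458589): 564717 mod 458589 = 106128, so (564717/458589) = (106128/458589)
factor out 2^4: 106128 = 2^4·6633; with 458589 mod 8 = 5, (2/458589) = -1; sign now +1; continue with (6633/458589)
flip (6633/458589) -> (458589/6633): both odd, 6633 mod 4 = 1, 458589 mod 4 = 1, so the flip contributes +1; sign now +1
(458589/6633): 458589 mod 6633 = 912, so (458589/6633) = (912/6633)
factor out 2^4: 912 = 2^4·57; with 6633 mod 8 = 1, (2/6633) = +1; sign now +1; continue with (57/6633)
flip (57/6633) -> (6633/57): both odd, 57 mod 4 = 1, 6633 mod 4 = 1, so the flip contributes +1; sign now +1
(6633/57): 6633 mod 57 = 21, so (6633/57) = (21/57)
flip (21/57) -> (57/21): both odd, 21 mod 4 = 1, 57 mod 4 = 1, so the flip contributes +1; sign now +1
(57/21): 57 mod 21 = 15, so (57/21) = (15/21)
flip (15/21) -> (21/15): both odd, 15 mod 4 = 3, 21 mod 4 = 1, so the flip contributes +1; sign now +1
(21/15): 21 mod 15 = 6, so (21/15) = (6/15)
factor out 2^1: 6 = 2^1·3; with 15 mod 8 = 7, (2/15) = +1; sign now +1; continue with (3/15)
flip (3/15) -> (15/3): both odd, 3 mod 4 = 3, 15 mod 4 = 3, so the flip contributes -1; sign now -1
(15/3): 15 mod 3 = 0, so (15/3) = (0/3)
reached (0/3); gcd(a, n) > 1, so (0/3) = 0 and the symbol is 0

0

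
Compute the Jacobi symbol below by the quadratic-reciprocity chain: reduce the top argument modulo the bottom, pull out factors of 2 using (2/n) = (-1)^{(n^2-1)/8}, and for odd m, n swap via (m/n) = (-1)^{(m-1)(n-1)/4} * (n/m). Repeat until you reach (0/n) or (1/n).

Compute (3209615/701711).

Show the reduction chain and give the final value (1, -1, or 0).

(3209615/701711) = (402771/701711)   [reduce mod 701711]
reciprocity: (402771/701711) = -1·(701711/402771) since 402771 mod 4 = 3, 701711 mod 4 = 3; sign now -1
(701711/402771) = (298940/402771)   [reduce mod 402771]
298940 = 2^2·74735; (2/402771) = -1 since 402771 mod 8 = 3, so (298940/402771) = (-1)^2·(74735/402771); sign now -1
reciprocity: (74735/402771) = -1·(402771/74735) since 74735 mod 4 = 3, 402771 mod 4 = 3; sign now +1
(402771/74735) = (29096/74735)   [reduce mod 74735]
29096 = 2^3·3637; (2/74735) = +1 since 74735 mod 8 = 7, so (29096/74735) = (+1)^3·(3637/74735); sign now +1
reciprocity: (3637/74735) = +1·(74735/3637) since 3637 mod 4 = 1, 74735 mod 4 = 3; sign now +1
(74735/3637) = (1995/3637)   [reduce mod 3637]
reciprocity: (1995/3637) = +1·(3637/1995) since 1995 mod 4 = 3, 3637 mod 4 = 1; sign now +1
(3637/1995) = (1642/1995)   [reduce mod 1995]
1642 = 2^1·821; (2/1995) = -1 since 1995 mod 8 = 3, so (1642/1995) = (-1)^1·(821/1995); sign now -1
reciprocity: (821/1995) = +1·(1995/821) since 821 mod 4 = 1, 1995 mod 4 = 3; sign now -1
(1995/821) = (353/821)   [reduce mod 821]
reciprocity: (353/821) = +1·(821/353) since 353 mod 4 = 1, 821 mod 4 = 1; sign now -1
(821/353) = (115/353)   [reduce mod 353]
reciprocity: (115/353) = +1·(353/115) since 115 mod 4 = 3, 353 mod 4 = 1; sign now -1
(353/115) = (8/115)   [reduce mod 115]
8 = 2^3·1; (2/115) = -1 since 115 mod 8 = 3, so (8/115) = (-1)^3·(1/115); sign now +1
(1/115) = 1; final value = sign = +1

1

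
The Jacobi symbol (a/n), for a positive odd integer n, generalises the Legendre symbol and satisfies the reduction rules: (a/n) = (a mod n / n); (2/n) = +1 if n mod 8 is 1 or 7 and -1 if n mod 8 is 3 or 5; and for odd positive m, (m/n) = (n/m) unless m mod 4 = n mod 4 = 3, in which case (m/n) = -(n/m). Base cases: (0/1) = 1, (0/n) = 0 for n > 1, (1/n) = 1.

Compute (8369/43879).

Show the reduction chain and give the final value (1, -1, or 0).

1

flip (8369/43879) -> (43879/8369): both odd, 8369 mod 4 = 1, 43879 mod 4 = 3, so the flip contributes +1; sign now +1
(43879/8369): 43879 mod 8369 = 2034, so (43879/8369) = (2034/8369)
factor out 2^1: 2034 = 2^1·1017; with 8369 mod 8 = 1, (2/8369) = +1; sign now +1; continue with (1017/8369)
flip (1017/8369) -> (8369/1017): both odd, 1017 mod 4 = 1, 8369 mod 4 = 1, so the flip contributes +1; sign now +1
(8369/1017): 8369 mod 1017 = 233, so (8369/1017) = (233/1017)
flip (233/1017) -> (1017/233): both odd, 233 mod 4 = 1, 1017 mod 4 = 1, so the flip contributes +1; sign now +1
(1017/233): 1017 mod 233 = 85, so (1017/233) = (85/233)
flip (85/233) -> (233/85): both odd, 85 mod 4 = 1, 233 mod 4 = 1, so the flip contributes +1; sign now +1
(233/85): 233 mod 85 = 63, so (233/85) = (63/85)
flip (63/85) -> (85/63): both odd, 63 mod 4 = 3, 85 mod 4 = 1, so the flip contributes +1; sign now +1
(85/63): 85 mod 63 = 22, so (85/63) = (22/63)
factor out 2^1: 22 = 2^1·11; with 63 mod 8 = 7, (2/63) = +1; sign now +1; continue with (11/63)
flip (11/63) -> (63/11): both odd, 11 mod 4 = 3, 63 mod 4 = 3, so the flip contributes -1; sign now -1
(63/11): 63 mod 11 = 8, so (63/11) = (8/11)
factor out 2^3: 8 = 2^3·1; with 11 mod 8 = 3, (2/11) = -1; sign now +1; continue with (1/11)
reached (1/11) = 1, so the symbol is +1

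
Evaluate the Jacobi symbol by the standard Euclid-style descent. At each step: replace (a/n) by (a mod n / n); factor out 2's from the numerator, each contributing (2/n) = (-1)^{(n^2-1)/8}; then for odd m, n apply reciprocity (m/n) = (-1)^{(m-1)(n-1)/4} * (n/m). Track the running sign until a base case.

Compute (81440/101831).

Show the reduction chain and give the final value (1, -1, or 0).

factor out 2^5: 81440 = 2^5·2545; with 101831 mod 8 = 7, (2/101831) = +1; sign now +1; continue with (2545/101831)
flip (2545/101831) -> (101831/2545): both odd, 2545 mod 4 = 1, 101831 mod 4 = 3, so the flip contributes +1; sign now +1
(101831/2545): 101831 mod 2545 = 31, so (101831/2545) = (31/2545)
flip (31/2545) -> (2545/31): both odd, 31 mod 4 = 3, 2545 mod 4 = 1, so the flip contributes +1; sign now +1
(2545/31): 2545 mod 31 = 3, so (2545/31) = (3/31)
flip (3/31) -> (31/3): both odd, 3 mod 4 = 3, 31 mod 4 = 3, so the flip contributes -1; sign now -1
(31/3): 31 mod 3 = 1, so (31/3) = (1/3)
reached (1/3) = 1, so the symbol is -1

-1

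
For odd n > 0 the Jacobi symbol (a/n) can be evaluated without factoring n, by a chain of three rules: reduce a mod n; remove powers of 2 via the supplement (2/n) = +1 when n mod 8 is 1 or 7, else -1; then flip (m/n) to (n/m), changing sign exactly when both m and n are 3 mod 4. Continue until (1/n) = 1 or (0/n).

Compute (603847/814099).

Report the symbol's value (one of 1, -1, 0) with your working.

reciprocity: (603847/814099) = -1·(814099/603847) since 603847 mod 4 = 3, 814099 mod 4 = 3; sign now -1
(814099/603847) = (210252/603847)   [reduce mod 603847]
210252 = 2^2·52563; (2/603847) = +1 since 603847 mod 8 = 7, so (210252/603847) = (+1)^2·(52563/603847); sign now -1
reciprocity: (52563/603847) = -1·(603847/52563) since 52563 mod 4 = 3, 603847 mod 4 = 3; sign now +1
(603847/52563) = (25654/52563)   [reduce mod 52563]
25654 = 2^1·12827; (2/52563) = -1 since 52563 mod 8 = 3, so (25654/52563) = (-1)^1·(12827/52563); sign now -1
reciprocity: (12827/52563) = -1·(52563/12827) since 12827 mod 4 = 3, 52563 mod 4 = 3; sign now +1
(52563/12827) = (1255/12827)   [reduce mod 12827]
reciprocity: (1255/12827) = -1·(12827/1255) since 1255 mod 4 = 3, 12827 mod 4 = 3; sign now -1
(12827/1255) = (277/1255)   [reduce mod 1255]
reciprocity: (277/1255) = +1·(1255/277) since 277 mod 4 = 1, 1255 mod 4 = 3; sign now -1
(1255/277) = (147/277)   [reduce mod 277]
reciprocity: (147/277) = +1·(277/147) since 147 mod 4 = 3, 277 mod 4 = 1; sign now -1
(277/147) = (130/147)   [reduce mod 147]
130 = 2^1·65; (2/147) = -1 since 147 mod 8 = 3, so (130/147) = (-1)^1·(65/147); sign now +1
reciprocity: (65/147) = +1·(147/65) since 65 mod 4 = 1, 147 mod 4 = 3; sign now +1
(147/65) = (17/65)   [reduce mod 65]
reciprocity: (17/65) = +1·(65/17) since 17 mod 4 = 1, 65 mod 4 = 1; sign now +1
(65/17) = (14/17)   [reduce mod 17]
14 = 2^1·7; (2/17) = +1 since 17 mod 8 = 1, so (14/17) = (+1)^1·(7/17); sign now +1
reciprocity: (7/17) = +1·(17/7) since 7 mod 4 = 3, 17 mod 4 = 1; sign now +1
(17/7) = (3/7)   [reduce mod 7]
reciprocity: (3/7) = -1·(7/3) since 3 mod 4 = 3, 7 mod 4 = 3; sign now -1
(7/3) = (1/3)   [reduce mod 3]
(1/3) = 1; final value = sign = -1

-1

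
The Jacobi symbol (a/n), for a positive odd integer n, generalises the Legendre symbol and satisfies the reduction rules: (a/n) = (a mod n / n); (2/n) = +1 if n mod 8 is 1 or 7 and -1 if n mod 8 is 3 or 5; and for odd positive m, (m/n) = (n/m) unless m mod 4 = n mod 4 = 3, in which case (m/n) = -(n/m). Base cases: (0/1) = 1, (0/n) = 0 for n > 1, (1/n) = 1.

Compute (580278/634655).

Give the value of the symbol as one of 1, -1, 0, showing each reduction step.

-1

580278 = 2^1·290139; (2/634655) = +1 since 634655 mod 8 = 7, so (580278/634655) = (+1)^1·(290139/634655); sign now +1
reciprocity: (290139/634655) = -1·(634655/290139) since 290139 mod 4 = 3, 634655 mod 4 = 3; sign now -1
(634655/290139) = (54377/290139)   [reduce mod 290139]
reciprocity: (54377/290139) = +1·(290139/54377) since 54377 mod 4 = 1, 290139 mod 4 = 3; sign now -1
(290139/54377) = (18254/54377)   [reduce mod 54377]
18254 = 2^1·9127; (2/54377) = +1 since 54377 mod 8 = 1, so (18254/54377) = (+1)^1·(9127/54377); sign now -1
reciprocity: (9127/54377) = +1·(54377/9127) since 9127 mod 4 = 3, 54377 mod 4 = 1; sign now -1
(54377/9127) = (8742/9127)   [reduce mod 9127]
8742 = 2^1·4371; (2/9127) = +1 since 9127 mod 8 = 7, so (8742/9127) = (+1)^1·(4371/9127); sign now -1
reciprocity: (4371/9127) = -1·(9127/4371) since 4371 mod 4 = 3, 9127 mod 4 = 3; sign now +1
(9127/4371) = (385/4371)   [reduce mod 4371]
reciprocity: (385/4371) = +1·(4371/385) since 385 mod 4 = 1, 4371 mod 4 = 3; sign now +1
(4371/385) = (136/385)   [reduce mod 385]
136 = 2^3·17; (2/385) = +1 since 385 mod 8 = 1, so (136/385) = (+1)^3·(17/385); sign now +1
reciprocity: (17/385) = +1·(385/17) since 17 mod 4 = 1, 385 mod 4 = 1; sign now +1
(385/17) = (11/17)   [reduce mod 17]
reciprocity: (11/17) = +1·(17/11) since 11 mod 4 = 3, 17 mod 4 = 1; sign now +1
(17/11) = (6/11)   [reduce mod 11]
6 = 2^1·3; (2/11) = -1 since 11 mod 8 = 3, so (6/11) = (-1)^1·(3/11); sign now -1
reciprocity: (3/11) = -1·(11/3) since 3 mod 4 = 3, 11 mod 4 = 3; sign now +1
(11/3) = (2/3)   [reduce mod 3]
2 = 2^1·1; (2/3) = -1 since 3 mod 8 = 3, so (2/3) = (-1)^1·(1/3); sign now -1
(1/3) = 1; final value = sign = -1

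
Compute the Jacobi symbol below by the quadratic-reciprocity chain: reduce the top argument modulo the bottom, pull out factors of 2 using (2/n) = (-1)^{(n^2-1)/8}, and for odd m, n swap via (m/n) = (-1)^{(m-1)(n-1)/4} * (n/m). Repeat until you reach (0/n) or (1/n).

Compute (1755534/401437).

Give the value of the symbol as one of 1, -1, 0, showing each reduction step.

(1755534/401437) = (149786/401437)   [reduce mod 401437]
149786 = 2^1·74893; (2/401437) = -1 since 401437 mod 8 = 5, so (149786/401437) = (-1)^1·(74893/401437); sign now -1
reciprocity: (74893/401437) = +1·(401437/74893) since 74893 mod 4 = 1, 401437 mod 4 = 1; sign now -1
(401437/74893) = (26972/74893)   [reduce mod 74893]
26972 = 2^2·6743; (2/74893) = -1 since 74893 mod 8 = 5, so (26972/74893) = (-1)^2·(6743/74893); sign now -1
reciprocity: (6743/74893) = +1·(74893/6743) since 6743 mod 4 = 3, 74893 mod 4 = 1; sign now -1
(74893/6743) = (720/6743)   [reduce mod 6743]
720 = 2^4·45; (2/6743) = +1 since 6743 mod 8 = 7, so (720/6743) = (+1)^4·(45/6743); sign now -1
reciprocity: (45/6743) = +1·(6743/45) since 45 mod 4 = 1, 6743 mod 4 = 3; sign now -1
(6743/45) = (38/45)   [reduce mod 45]
38 = 2^1·19; (2/45) = -1 since 45 mod 8 = 5, so (38/45) = (-1)^1·(19/45); sign now +1
reciprocity: (19/45) = +1·(45/19) since 19 mod 4 = 3, 45 mod 4 = 1; sign now +1
(45/19) = (7/19)   [reduce mod 19]
reciprocity: (7/19) = -1·(19/7) since 7 mod 4 = 3, 19 mod 4 = 3; sign now -1
(19/7) = (5/7)   [reduce mod 7]
reciprocity: (5/7) = +1·(7/5) since 5 mod 4 = 1, 7 mod 4 = 3; sign now -1
(7/5) = (2/5)   [reduce mod 5]
2 = 2^1·1; (2/5) = -1 since 5 mod 8 = 5, so (2/5) = (-1)^1·(1/5); sign now +1
(1/5) = 1; final value = sign = +1

1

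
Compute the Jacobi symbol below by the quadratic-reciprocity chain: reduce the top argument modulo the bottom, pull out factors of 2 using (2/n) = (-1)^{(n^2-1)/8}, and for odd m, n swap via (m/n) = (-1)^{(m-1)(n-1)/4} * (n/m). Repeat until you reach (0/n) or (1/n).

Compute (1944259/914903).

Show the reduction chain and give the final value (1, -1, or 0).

(1944259/914903): 1944259 mod 914903 = 114453, so (1944259/914903) = (114453/914903)
flip (114453/914903) -> (914903/114453): both odd, 114453 mod 4 = 1, 914903 mod 4 = 3, so the flip contributes +1; sign now +1
(914903/114453): 914903 mod 114453 = 113732, so (914903/114453) = (113732/114453)
factor out 2^2: 113732 = 2^2·28433; with 114453 mod 8 = 5, (2/114453) = -1; sign now +1; continue with (28433/114453)
flip (28433/114453) -> (114453/28433): both odd, 28433 mod 4 = 1, 114453 mod 4 = 1, so the flip contributes +1; sign now +1
(114453/28433): 114453 mod 28433 = 721, so (114453/28433) = (721/28433)
flip (721/28433) -> (28433/721): both odd, 721 mod 4 = 1, 28433 mod 4 = 1, so the flip contributes +1; sign now +1
(28433/721): 28433 mod 721 = 314, so (28433/721) = (314/721)
factor out 2^1: 314 = 2^1·157; with 721 mod 8 = 1, (2/721) = +1; sign now +1; continue with (157/721)
flip (157/721) -> (721/157): both odd, 157 mod 4 = 1, 721 mod 4 = 1, so the flip contributes +1; sign now +1
(721/157): 721 mod 157 = 93, so (721/157) = (93/157)
flip (93/157) -> (157/93): both odd, 93 mod 4 = 1, 157 mod 4 = 1, so the flip contributes +1; sign now +1
(157/93): 157 mod 93 = 64, so (157/93) = (64/93)
factor out 2^6: 64 = 2^6·1; with 93 mod 8 = 5, (2/93) = -1; sign now +1; continue with (1/93)
reached (1/93) = 1, so the symbol is +1

1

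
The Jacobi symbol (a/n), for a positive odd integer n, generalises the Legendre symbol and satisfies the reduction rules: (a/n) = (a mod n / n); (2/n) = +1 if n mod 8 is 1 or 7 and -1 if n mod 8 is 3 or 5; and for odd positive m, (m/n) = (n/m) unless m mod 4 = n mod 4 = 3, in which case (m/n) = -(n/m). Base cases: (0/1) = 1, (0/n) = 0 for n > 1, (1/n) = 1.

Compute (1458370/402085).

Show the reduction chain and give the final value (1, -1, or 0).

0

(1458370/402085) = (252115/402085)   [reduce mod 402085]
reciprocity: (252115/402085) = +1·(402085/252115) since 252115 mod 4 = 3, 402085 mod 4 = 1; sign now +1
(402085/252115) = (149970/252115)   [reduce mod 252115]
149970 = 2^1·74985; (2/252115) = -1 since 252115 mod 8 = 3, so (149970/252115) = (-1)^1·(74985/252115); sign now -1
reciprocity: (74985/252115) = +1·(252115/74985) since 74985 mod 4 = 1, 252115 mod 4 = 3; sign now -1
(252115/74985) = (27160/74985)   [reduce mod 74985]
27160 = 2^3·3395; (2/74985) = +1 since 74985 mod 8 = 1, so (27160/74985) = (+1)^3·(3395/74985); sign now -1
reciprocity: (3395/74985) = +1·(74985/3395) since 3395 mod 4 = 3, 74985 mod 4 = 1; sign now -1
(74985/3395) = (295/3395)   [reduce mod 3395]
reciprocity: (295/3395) = -1·(3395/295) since 295 mod 4 = 3, 3395 mod 4 = 3; sign now +1
(3395/295) = (150/295)   [reduce mod 295]
150 = 2^1·75; (2/295) = +1 since 295 mod 8 = 7, so (150/295) = (+1)^1·(75/295); sign now +1
reciprocity: (75/295) = -1·(295/75) since 75 mod 4 = 3, 295 mod 4 = 3; sign now -1
(295/75) = (70/75)   [reduce mod 75]
70 = 2^1·35; (2/75) = -1 since 75 mod 8 = 3, so (70/75) = (-1)^1·(35/75); sign now +1
reciprocity: (35/75) = -1·(75/35) since 35 mod 4 = 3, 75 mod 4 = 3; sign now -1
(75/35) = (5/35)   [reduce mod 35]
reciprocity: (5/35) = +1·(35/5) since 5 mod 4 = 1, 35 mod 4 = 3; sign now -1
(35/5) = (0/5)   [reduce mod 5]
(0/5) = 0   [gcd(a, n) > 1]; final value = 0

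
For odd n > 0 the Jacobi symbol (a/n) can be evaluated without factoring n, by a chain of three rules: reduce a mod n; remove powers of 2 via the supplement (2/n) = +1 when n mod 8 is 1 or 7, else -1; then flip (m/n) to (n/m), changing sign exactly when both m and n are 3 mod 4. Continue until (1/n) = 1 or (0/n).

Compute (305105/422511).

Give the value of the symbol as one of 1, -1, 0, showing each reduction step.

1

reciprocity: (305105/422511) = +1·(422511/305105) since 305105 mod 4 = 1, 422511 mod 4 = 3; sign now +1
(422511/305105) = (117406/305105)   [reduce mod 305105]
117406 = 2^1·58703; (2/305105) = +1 since 305105 mod 8 = 1, so (117406/305105) = (+1)^1·(58703/305105); sign now +1
reciprocity: (58703/305105) = +1·(305105/58703) since 58703 mod 4 = 3, 305105 mod 4 = 1; sign now +1
(305105/58703) = (11590/58703)   [reduce mod 58703]
11590 = 2^1·5795; (2/58703) = +1 since 58703 mod 8 = 7, so (11590/58703) = (+1)^1·(5795/58703); sign now +1
reciprocity: (5795/58703) = -1·(58703/5795) since 5795 mod 4 = 3, 58703 mod 4 = 3; sign now -1
(58703/5795) = (753/5795)   [reduce mod 5795]
reciprocity: (753/5795) = +1·(5795/753) since 753 mod 4 = 1, 5795 mod 4 = 3; sign now -1
(5795/753) = (524/753)   [reduce mod 753]
524 = 2^2·131; (2/753) = +1 since 753 mod 8 = 1, so (524/753) = (+1)^2·(131/753); sign now -1
reciprocity: (131/753) = +1·(753/131) since 131 mod 4 = 3, 753 mod 4 = 1; sign now -1
(753/131) = (98/131)   [reduce mod 131]
98 = 2^1·49; (2/131) = -1 since 131 mod 8 = 3, so (98/131) = (-1)^1·(49/131); sign now +1
reciprocity: (49/131) = +1·(131/49) since 49 mod 4 = 1, 131 mod 4 = 3; sign now +1
(131/49) = (33/49)   [reduce mod 49]
reciprocity: (33/49) = +1·(49/33) since 33 mod 4 = 1, 49 mod 4 = 1; sign now +1
(49/33) = (16/33)   [reduce mod 33]
16 = 2^4·1; (2/33) = +1 since 33 mod 8 = 1, so (16/33) = (+1)^4·(1/33); sign now +1
(1/33) = 1; final value = sign = +1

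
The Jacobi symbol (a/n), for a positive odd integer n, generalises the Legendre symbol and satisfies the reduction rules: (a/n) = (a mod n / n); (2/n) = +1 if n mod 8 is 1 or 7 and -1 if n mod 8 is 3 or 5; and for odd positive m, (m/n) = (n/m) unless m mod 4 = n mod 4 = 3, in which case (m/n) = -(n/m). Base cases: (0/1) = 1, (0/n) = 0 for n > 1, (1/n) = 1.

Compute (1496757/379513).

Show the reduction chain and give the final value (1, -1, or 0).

(1496757/379513) = (358218/379513)   [reduce mod 379513]
358218 = 2^1·179109; (2/379513) = +1 since 379513 mod 8 = 1, so (358218/379513) = (+1)^1·(179109/379513); sign now +1
reciprocity: (179109/379513) = +1·(379513/179109) since 179109 mod 4 = 1, 379513 mod 4 = 1; sign now +1
(379513/179109) = (21295/179109)   [reduce mod 179109]
reciprocity: (21295/179109) = +1·(179109/21295) since 21295 mod 4 = 3, 179109 mod 4 = 1; sign now +1
(179109/21295) = (8749/21295)   [reduce mod 21295]
reciprocity: (8749/21295) = +1·(21295/8749) since 8749 mod 4 = 1, 21295 mod 4 = 3; sign now +1
(21295/8749) = (3797/8749)   [reduce mod 8749]
reciprocity: (3797/8749) = +1·(8749/3797) since 3797 mod 4 = 1, 8749 mod 4 = 1; sign now +1
(8749/3797) = (1155/3797)   [reduce mod 3797]
reciprocity: (1155/3797) = +1·(3797/1155) since 1155 mod 4 = 3, 3797 mod 4 = 1; sign now +1
(3797/1155) = (332/1155)   [reduce mod 1155]
332 = 2^2·83; (2/1155) = -1 since 1155 mod 8 = 3, so (332/1155) = (-1)^2·(83/1155); sign now +1
reciprocity: (83/1155) = -1·(1155/83) since 83 mod 4 = 3, 1155 mod 4 = 3; sign now -1
(1155/83) = (76/83)   [reduce mod 83]
76 = 2^2·19; (2/83) = -1 since 83 mod 8 = 3, so (76/83) = (-1)^2·(19/83); sign now -1
reciprocity: (19/83) = -1·(83/19) since 19 mod 4 = 3, 83 mod 4 = 3; sign now +1
(83/19) = (7/19)   [reduce mod 19]
reciprocity: (7/19) = -1·(19/7) since 7 mod 4 = 3, 19 mod 4 = 3; sign now -1
(19/7) = (5/7)   [reduce mod 7]
reciprocity: (5/7) = +1·(7/5) since 5 mod 4 = 1, 7 mod 4 = 3; sign now -1
(7/5) = (2/5)   [reduce mod 5]
2 = 2^1·1; (2/5) = -1 since 5 mod 8 = 5, so (2/5) = (-1)^1·(1/5); sign now +1
(1/5) = 1; final value = sign = +1

1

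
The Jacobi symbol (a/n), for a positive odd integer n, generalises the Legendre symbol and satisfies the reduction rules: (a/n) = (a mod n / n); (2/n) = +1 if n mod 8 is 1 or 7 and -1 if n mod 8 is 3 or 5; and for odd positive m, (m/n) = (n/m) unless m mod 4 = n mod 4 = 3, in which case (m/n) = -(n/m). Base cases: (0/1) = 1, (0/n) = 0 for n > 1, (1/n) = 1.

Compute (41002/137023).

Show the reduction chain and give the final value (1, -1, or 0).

1

factor out 2^1: 41002 = 2^1·20501; with 137023 mod 8 = 7, (2/137023) = +1; sign now +1; continue with (20501/137023)
flip (20501/137023) -> (137023/20501): both odd, 20501 mod 4 = 1, 137023 mod 4 = 3, so the flip contributes +1; sign now +1
(137023/20501): 137023 mod 20501 = 14017, so (137023/20501) = (14017/20501)
flip (14017/20501) -> (20501/14017): both odd, 14017 mod 4 = 1, 20501 mod 4 = 1, so the flip contributes +1; sign now +1
(20501/14017): 20501 mod 14017 = 6484, so (20501/14017) = (6484/14017)
factor out 2^2: 6484 = 2^2·1621; with 14017 mod 8 = 1, (2/14017) = +1; sign now +1; continue with (1621/14017)
flip (1621/14017) -> (14017/1621): both odd, 1621 mod 4 = 1, 14017 mod 4 = 1, so the flip contributes +1; sign now +1
(14017/1621): 14017 mod 1621 = 1049, so (14017/1621) = (1049/1621)
flip (1049/1621) -> (1621/1049): both odd, 1049 mod 4 = 1, 1621 mod 4 = 1, so the flip contributes +1; sign now +1
(1621/1049): 1621 mod 1049 = 572, so (1621/1049) = (572/1049)
factor out 2^2: 572 = 2^2·143; with 1049 mod 8 = 1, (2/1049) = +1; sign now +1; continue with (143/1049)
flip (143/1049) -> (1049/143): both odd, 143 mod 4 = 3, 1049 mod 4 = 1, so the flip contributes +1; sign now +1
(1049/143): 1049 mod 143 = 48, so (1049/143) = (48/143)
factor out 2^4: 48 = 2^4·3; with 143 mod 8 = 7, (2/143) = +1; sign now +1; continue with (3/143)
flip (3/143) -> (143/3): both odd, 3 mod 4 = 3, 143 mod 4 = 3, so the flip contributes -1; sign now -1
(143/3): 143 mod 3 = 2, so (143/3) = (2/3)
factor out 2^1: 2 = 2^1·1; with 3 mod 8 = 3, (2/3) = -1; sign now +1; continue with (1/3)
reached (1/3) = 1, so the symbol is +1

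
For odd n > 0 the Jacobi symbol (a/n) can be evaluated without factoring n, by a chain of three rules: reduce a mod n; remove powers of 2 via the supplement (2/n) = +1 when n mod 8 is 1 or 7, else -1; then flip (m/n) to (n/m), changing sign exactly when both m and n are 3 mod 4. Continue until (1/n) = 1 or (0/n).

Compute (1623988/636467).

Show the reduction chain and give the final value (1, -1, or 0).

(1623988/636467) = (351054/636467)   [reduce mod 636467]
351054 = 2^1·175527; (2/636467) = -1 since 636467 mod 8 = 3, so (351054/636467) = (-1)^1·(175527/636467); sign now -1
reciprocity: (175527/636467) = -1·(636467/175527) since 175527 mod 4 = 3, 636467 mod 4 = 3; sign now +1
(636467/175527) = (109886/175527)   [reduce mod 175527]
109886 = 2^1·54943; (2/175527) = +1 since 175527 mod 8 = 7, so (109886/175527) = (+1)^1·(54943/175527); sign now +1
reciprocity: (54943/175527) = -1·(175527/54943) since 54943 mod 4 = 3, 175527 mod 4 = 3; sign now -1
(175527/54943) = (10698/54943)   [reduce mod 54943]
10698 = 2^1·5349; (2/54943) = +1 since 54943 mod 8 = 7, so (10698/54943) = (+1)^1·(5349/54943); sign now -1
reciprocity: (5349/54943) = +1·(54943/5349) since 5349 mod 4 = 1, 54943 mod 4 = 3; sign now -1
(54943/5349) = (1453/5349)   [reduce mod 5349]
reciprocity: (1453/5349) = +1·(5349/1453) since 1453 mod 4 = 1, 5349 mod 4 = 1; sign now -1
(5349/1453) = (990/1453)   [reduce mod 1453]
990 = 2^1·495; (2/1453) = -1 since 1453 mod 8 = 5, so (990/1453) = (-1)^1·(495/1453); sign now +1
reciprocity: (495/1453) = +1·(1453/495) since 495 mod 4 = 3, 1453 mod 4 = 1; sign now +1
(1453/495) = (463/495)   [reduce mod 495]
reciprocity: (463/495) = -1·(495/463) since 463 mod 4 = 3, 495 mod 4 = 3; sign now -1
(495/463) = (32/463)   [reduce mod 463]
32 = 2^5·1; (2/463) = +1 since 463 mod 8 = 7, so (32/463) = (+1)^5·(1/463); sign now -1
(1/463) = 1; final value = sign = -1

-1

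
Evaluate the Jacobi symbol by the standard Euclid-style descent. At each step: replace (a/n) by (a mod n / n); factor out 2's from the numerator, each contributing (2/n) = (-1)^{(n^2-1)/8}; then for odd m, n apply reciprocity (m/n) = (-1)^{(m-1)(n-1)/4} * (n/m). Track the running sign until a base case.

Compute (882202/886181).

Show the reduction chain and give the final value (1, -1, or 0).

882202 = 2^1·441101; (2/886181) = -1 since 886181 mod 8 = 5, so (882202/886181) = (-1)^1·(441101/886181); sign now -1
reciprocity: (441101/886181) = +1·(886181/441101) since 441101 mod 4 = 1, 886181 mod 4 = 1; sign now -1
(886181/441101) = (3979/441101)   [reduce mod 441101]
reciprocity: (3979/441101) = +1·(441101/3979) since 3979 mod 4 = 3, 441101 mod 4 = 1; sign now -1
(441101/3979) = (3411/3979)   [reduce mod 3979]
reciprocity: (3411/3979) = -1·(3979/3411) since 3411 mod 4 = 3, 3979 mod 4 = 3; sign now +1
(3979/3411) = (568/3411)   [reduce mod 3411]
568 = 2^3·71; (2/3411) = -1 since 3411 mod 8 = 3, so (568/3411) = (-1)^3·(71/3411); sign now -1
reciprocity: (71/3411) = -1·(3411/71) since 71 mod 4 = 3, 3411 mod 4 = 3; sign now +1
(3411/71) = (3/71)   [reduce mod 71]
reciprocity: (3/71) = -1·(71/3) since 3 mod 4 = 3, 71 mod 4 = 3; sign now -1
(71/3) = (2/3)   [reduce mod 3]
2 = 2^1·1; (2/3) = -1 since 3 mod 8 = 3, so (2/3) = (-1)^1·(1/3); sign now +1
(1/3) = 1; final value = sign = +1

1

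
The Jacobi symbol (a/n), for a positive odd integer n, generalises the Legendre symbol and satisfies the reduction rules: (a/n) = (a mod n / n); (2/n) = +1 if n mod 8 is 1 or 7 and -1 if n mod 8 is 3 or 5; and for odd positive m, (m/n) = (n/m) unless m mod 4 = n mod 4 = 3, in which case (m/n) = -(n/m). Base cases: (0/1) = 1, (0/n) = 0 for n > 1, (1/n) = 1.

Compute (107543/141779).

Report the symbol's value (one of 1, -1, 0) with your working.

flip (107543/141779) -> (141779/107543): both odd, 107543 mod 4 = 3, 141779 mod 4 = 3, so the flip contributes -1; sign now -1
(141779/107543): 141779 mod 107543 = 34236, so (141779/107543) = (34236/107543)
factor out 2^2: 34236 = 2^2·8559; with 107543 mod 8 = 7, (2/107543) = +1; sign now -1; continue with (8559/107543)
flip (8559/107543) -> (107543/8559): both odd, 8559 mod 4 = 3, 107543 mod 4 = 3, so the flip contributes -1; sign now +1
(107543/8559): 107543 mod 8559 = 4835, so (107543/8559) = (4835/8559)
flip (4835/8559) -> (8559/4835): both odd, 4835 mod 4 = 3, 8559 mod 4 = 3, so the flip contributes -1; sign now -1
(8559/4835): 8559 mod 4835 = 3724, so (8559/4835) = (3724/4835)
factor out 2^2: 3724 = 2^2·931; with 4835 mod 8 = 3, (2/4835) = -1; sign now -1; continue with (931/4835)
flip (931/4835) -> (4835/931): both odd, 931 mod 4 = 3, 4835 mod 4 = 3, so the flip contributes -1; sign now +1
(4835/931): 4835 mod 931 = 180, so (4835/931) = (180/931)
factor out 2^2: 180 = 2^2·45; with 931 mod 8 = 3, (2/931) = -1; sign now +1; continue with (45/931)
flip (45/931) -> (931/45): both odd, 45 mod 4 = 1, 931 mod 4 = 3, so the flip contributes +1; sign now +1
(931/45): 931 mod 45 = 31, so (931/45) = (31/45)
flip (31/45) -> (45/31): both odd, 31 mod 4 = 3, 45 mod 4 = 1, so the flip contributes +1; sign now +1
(45/31): 45 mod 31 = 14, so (45/31) = (14/31)
factor out 2^1: 14 = 2^1·7; with 31 mod 8 = 7, (2/31) = +1; sign now +1; continue with (7/31)
flip (7/31) -> (31/7): both odd, 7 mod 4 = 3, 31 mod 4 = 3, so the flip contributes -1; sign now -1
(31/7): 31 mod 7 = 3, so (31/7) = (3/7)
flip (3/7) -> (7/3): both odd, 3 mod 4 = 3, 7 mod 4 = 3, so the flip contributes -1; sign now +1
(7/3): 7 mod 3 = 1, so (7/3) = (1/3)
reached (1/3) = 1, so the symbol is +1

1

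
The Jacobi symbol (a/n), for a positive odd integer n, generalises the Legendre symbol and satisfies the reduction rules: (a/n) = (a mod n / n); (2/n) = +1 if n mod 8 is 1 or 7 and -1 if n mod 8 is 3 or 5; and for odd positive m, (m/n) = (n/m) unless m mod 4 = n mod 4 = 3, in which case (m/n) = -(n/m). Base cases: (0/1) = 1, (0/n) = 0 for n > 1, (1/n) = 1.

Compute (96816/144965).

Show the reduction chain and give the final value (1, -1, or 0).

1

96816 = 2^4·6051; (2/144965) = -1 since 144965 mod 8 = 5, so (96816/144965) = (-1)^4·(6051/144965); sign now +1
reciprocity: (6051/144965) = +1·(144965/6051) since 6051 mod 4 = 3, 144965 mod 4 = 1; sign now +1
(144965/6051) = (5792/6051)   [reduce mod 6051]
5792 = 2^5·181; (2/6051) = -1 since 6051 mod 8 = 3, so (5792/6051) = (-1)^5·(181/6051); sign now -1
reciprocity: (181/6051) = +1·(6051/181) since 181 mod 4 = 1, 6051 mod 4 = 3; sign now -1
(6051/181) = (78/181)   [reduce mod 181]
78 = 2^1·39; (2/181) = -1 since 181 mod 8 = 5, so (78/181) = (-1)^1·(39/181); sign now +1
reciprocity: (39/181) = +1·(181/39) since 39 mod 4 = 3, 181 mod 4 = 1; sign now +1
(181/39) = (25/39)   [reduce mod 39]
reciprocity: (25/39) = +1·(39/25) since 25 mod 4 = 1, 39 mod 4 = 3; sign now +1
(39/25) = (14/25)   [reduce mod 25]
14 = 2^1·7; (2/25) = +1 since 25 mod 8 = 1, so (14/25) = (+1)^1·(7/25); sign now +1
reciprocity: (7/25) = +1·(25/7) since 7 mod 4 = 3, 25 mod 4 = 1; sign now +1
(25/7) = (4/7)   [reduce mod 7]
4 = 2^2·1; (2/7) = +1 since 7 mod 8 = 7, so (4/7) = (+1)^2·(1/7); sign now +1
(1/7) = 1; final value = sign = +1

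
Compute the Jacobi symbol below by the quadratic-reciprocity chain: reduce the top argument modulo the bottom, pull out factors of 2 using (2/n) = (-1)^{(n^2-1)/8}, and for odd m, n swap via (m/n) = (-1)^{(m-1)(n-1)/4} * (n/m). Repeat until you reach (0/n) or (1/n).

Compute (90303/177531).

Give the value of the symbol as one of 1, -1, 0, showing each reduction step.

reciprocity: (90303/177531) = -1·(177531/90303) since 90303 mod 4 = 3, 177531 mod 4 = 3; sign now -1
(177531/90303) = (87228/90303)   [reduce mod 90303]
87228 = 2^2·21807; (2/90303) = +1 since 90303 mod 8 = 7, so (87228/90303) = (+1)^2·(21807/90303); sign now -1
reciprocity: (21807/90303) = -1·(90303/21807) since 21807 mod 4 = 3, 90303 mod 4 = 3; sign now +1
(90303/21807) = (3075/21807)   [reduce mod 21807]
reciprocity: (3075/21807) = -1·(21807/3075) since 3075 mod 4 = 3, 21807 mod 4 = 3; sign now -1
(21807/3075) = (282/3075)   [reduce mod 3075]
282 = 2^1·141; (2/3075) = -1 since 3075 mod 8 = 3, so (282/3075) = (-1)^1·(141/3075); sign now +1
reciprocity: (141/3075) = +1·(3075/141) since 141 mod 4 = 1, 3075 mod 4 = 3; sign now +1
(3075/141) = (114/141)   [reduce mod 141]
114 = 2^1·57; (2/141) = -1 since 141 mod 8 = 5, so (114/141) = (-1)^1·(57/141); sign now -1
reciprocity: (57/141) = +1·(141/57) since 57 mod 4 = 1, 141 mod 4 = 1; sign now -1
(141/57) = (27/57)   [reduce mod 57]
reciprocity: (27/57) = +1·(57/27) since 27 mod 4 = 3, 57 mod 4 = 1; sign now -1
(57/27) = (3/27)   [reduce mod 27]
reciprocity: (3/27) = -1·(27/3) since 3 mod 4 = 3, 27 mod 4 = 3; sign now +1
(27/3) = (0/3)   [reduce mod 3]
(0/3) = 0   [gcd(a, n) > 1]; final value = 0

0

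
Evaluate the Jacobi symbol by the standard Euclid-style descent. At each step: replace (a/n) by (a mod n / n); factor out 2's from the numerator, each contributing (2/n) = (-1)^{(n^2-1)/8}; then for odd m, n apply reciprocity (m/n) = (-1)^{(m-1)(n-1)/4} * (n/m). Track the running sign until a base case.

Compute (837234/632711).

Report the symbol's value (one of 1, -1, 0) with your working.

(837234/632711) = (204523/632711)   [reduce mod 632711]
reciprocity: (204523/632711) = -1·(632711/204523) since 204523 mod 4 = 3, 632711 mod 4 = 3; sign now -1
(632711/204523) = (19142/204523)   [reduce mod 204523]
19142 = 2^1·9571; (2/204523) = -1 since 204523 mod 8 = 3, so (19142/204523) = (-1)^1·(9571/204523); sign now +1
reciprocity: (9571/204523) = -1·(204523/9571) since 9571 mod 4 = 3, 204523 mod 4 = 3; sign now -1
(204523/9571) = (3532/9571)   [reduce mod 9571]
3532 = 2^2·883; (2/9571) = -1 since 9571 mod 8 = 3, so (3532/9571) = (-1)^2·(883/9571); sign now -1
reciprocity: (883/9571) = -1·(9571/883) since 883 mod 4 = 3, 9571 mod 4 = 3; sign now +1
(9571/883) = (741/883)   [reduce mod 883]
reciprocity: (741/883) = +1·(883/741) since 741 mod 4 = 1, 883 mod 4 = 3; sign now +1
(883/741) = (142/741)   [reduce mod 741]
142 = 2^1·71; (2/741) = -1 since 741 mod 8 = 5, so (142/741) = (-1)^1·(71/741); sign now -1
reciprocity: (71/741) = +1·(741/71) since 71 mod 4 = 3, 741 mod 4 = 1; sign now -1
(741/71) = (31/71)   [reduce mod 71]
reciprocity: (31/71) = -1·(71/31) since 31 mod 4 = 3, 71 mod 4 = 3; sign now +1
(71/31) = (9/31)   [reduce mod 31]
reciprocity: (9/31) = +1·(31/9) since 9 mod 4 = 1, 31 mod 4 = 3; sign now +1
(31/9) = (4/9)   [reduce mod 9]
4 = 2^2·1; (2/9) = +1 since 9 mod 8 = 1, so (4/9) = (+1)^2·(1/9); sign now +1
(1/9) = 1; final value = sign = +1

1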